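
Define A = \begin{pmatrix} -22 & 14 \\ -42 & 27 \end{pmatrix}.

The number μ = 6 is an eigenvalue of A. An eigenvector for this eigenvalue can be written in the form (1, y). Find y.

2

We need (A - 6I)v = 0.
A - 6I = [[-28, 14], [-42, 21]].
Row 1: (-28)·1 + (14)·y = 0
Row 2: (-42)·1 + (21)·y = 0
Solving gives y = 2.
Check: A·(1, 2) = (6, 12) = 6·(1, 2).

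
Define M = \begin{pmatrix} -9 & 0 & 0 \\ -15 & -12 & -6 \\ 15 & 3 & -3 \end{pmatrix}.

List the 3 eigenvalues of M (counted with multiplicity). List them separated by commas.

Set up det(λI - M) = 0.
Cofactor expansion gives p(λ) = λ^3 + 24λ^2 + 189λ + 486.
Rational-root test: λ = -6 gives p(-6) = 0.
Dividing by (λ + 6) leaves λ^2 + 18λ + 81.
The quadratic factor is (λ + 9)^2.
Eigenvalues: -9, -9, -6.

-9, -9, -6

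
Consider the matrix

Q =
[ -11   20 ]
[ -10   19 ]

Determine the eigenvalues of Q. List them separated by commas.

det(Q - lambda·I) = (-11 - lambda)(19 - lambda) - (20)·(-10) = lambda^2 - 8·lambda - 9.
This factors as (lambda + 1)·(lambda - 9) = 0.
Eigenvalues: -1, 9.

-1, 9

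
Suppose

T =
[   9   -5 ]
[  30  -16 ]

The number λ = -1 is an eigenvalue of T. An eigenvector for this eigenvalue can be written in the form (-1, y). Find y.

-2

We need (T + 1I)v = 0.
T + 1I = [[10, -5], [30, -15]].
Row 1: (10)·-1 + (-5)·y = 0
Row 2: (30)·-1 + (-15)·y = 0
Solving gives y = -2.
Check: T·(-1, -2) = (1, 2) = -1·(-1, -2).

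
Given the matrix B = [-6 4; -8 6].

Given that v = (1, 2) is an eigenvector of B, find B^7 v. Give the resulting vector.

First find the eigenvalue: Bv = (2, 4) = 2·(1, 2), so λ = 2.
Then B^7 v = λ^7·v = 2^7·(1, 2) = 128·(1, 2) = (128, 256).

(128, 256)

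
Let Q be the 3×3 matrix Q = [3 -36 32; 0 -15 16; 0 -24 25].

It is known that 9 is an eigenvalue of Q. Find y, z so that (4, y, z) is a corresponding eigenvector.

2, 3

We need (Q - 9I)v = 0.
Q - 9I = [[-6, -36, 32], [0, -24, 16], [0, -24, 16]].
Row 1: (-6)·4 + (-36)·y + (32)·z = 0
Row 2: (0)·4 + (-24)·y + (16)·z = 0
Row 3: (0)·4 + (-24)·y + (16)·z = 0
Solving gives y = 2, z = 3.
Check: Q·(4, 2, 3) = (36, 18, 27) = 9·(4, 2, 3).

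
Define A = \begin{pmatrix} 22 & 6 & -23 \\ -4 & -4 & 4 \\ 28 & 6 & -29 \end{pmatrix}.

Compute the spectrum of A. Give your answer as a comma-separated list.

The characteristic polynomial is p(s) = det(sI - A).
Cofactor expansion gives p(s) = s^3 + 11s^2 + 34s + 24.
Try s = -4: p(-4) = 0, so -4 is a root.
Factor out (s + 4): p(s) = (s + 4)·(s^2 + 7s + 6).
The quadratic factors as (s + 6)·(s + 1).
Eigenvalues: -6, -4, -1.

-6, -4, -1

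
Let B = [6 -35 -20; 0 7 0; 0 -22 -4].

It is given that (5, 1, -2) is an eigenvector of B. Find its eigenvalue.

7

Compute Bv: B·(5, 1, -2) = (35, 7, -14).
Since Bv = λv, compare component 1: 35 = λ·5, so λ = 7.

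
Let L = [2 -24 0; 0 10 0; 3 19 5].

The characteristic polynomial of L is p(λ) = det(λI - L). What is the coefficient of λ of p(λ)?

80

p(λ) = λ^3 - 17λ^2 + 80λ - 100.
The coefficient of λ is 80.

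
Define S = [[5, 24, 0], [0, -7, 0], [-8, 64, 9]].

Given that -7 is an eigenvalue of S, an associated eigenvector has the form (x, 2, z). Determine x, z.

-4, -10

We need (S + 7I)v = 0.
S + 7I = [[12, 24, 0], [0, 0, 0], [-8, 64, 16]].
Row 1: (12)·x + (24)·2 + (0)·z = 0
Row 2: (0)·x + (0)·2 + (0)·z = 0
Row 3: (-8)·x + (64)·2 + (16)·z = 0
Solving gives x = -4, z = -10.
Check: S·(-4, 2, -10) = (28, -14, 70) = -7·(-4, 2, -10).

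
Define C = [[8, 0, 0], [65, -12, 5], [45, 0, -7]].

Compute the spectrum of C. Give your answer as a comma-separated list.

-12, -7, 8

The characteristic polynomial is p(lambda) = det(lambda·I - C).
Expanding along the first row, p(lambda) = lambda^3 + 11·lambda^2 - 68·lambda - 672.
Rational-root test: lambda = -7 gives p(-7) = 0.
Factor out (lambda + 7): p(lambda) = (lambda + 7)·(lambda^2 + 4·lambda - 96).
The quadratic factors as (lambda + 12)·(lambda - 8).
Eigenvalues: -12, -7, 8.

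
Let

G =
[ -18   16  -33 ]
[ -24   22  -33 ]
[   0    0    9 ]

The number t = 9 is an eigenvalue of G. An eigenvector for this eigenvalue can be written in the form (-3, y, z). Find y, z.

We need (G - 9I)v = 0.
G - 9I = [[-27, 16, -33], [-24, 13, -33], [0, 0, 0]].
Row 1: (-27)·-3 + (16)·y + (-33)·z = 0
Row 2: (-24)·-3 + (13)·y + (-33)·z = 0
Row 3: (0)·-3 + (0)·y + (0)·z = 0
Solving gives y = -3, z = 1.
Check: G·(-3, -3, 1) = (-27, -27, 9) = 9·(-3, -3, 1).

-3, 1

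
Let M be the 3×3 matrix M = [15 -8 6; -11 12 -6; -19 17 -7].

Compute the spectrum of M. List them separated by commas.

Set up det(λI - M) = 0.
Cofactor expansion gives p(λ) = λ^3 - 20λ^2 + 119λ - 220.
Try λ = 5: p(5) = 0, so 5 is a root.
Factor out (λ - 5): p(λ) = (λ - 5)·(λ^2 - 15λ + 44).
The quadratic factors as (λ - 4)·(λ - 11).
Eigenvalues: 4, 5, 11.

4, 5, 11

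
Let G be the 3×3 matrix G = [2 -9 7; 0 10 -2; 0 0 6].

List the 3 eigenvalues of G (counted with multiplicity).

2, 6, 10

G is upper triangular, so its eigenvalues are the diagonal entries.
Diagonal: 2, 10, 6.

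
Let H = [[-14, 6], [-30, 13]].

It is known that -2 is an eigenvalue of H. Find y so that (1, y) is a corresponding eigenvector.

We need (H + 2I)v = 0.
H + 2I = [[-12, 6], [-30, 15]].
Row 1: (-12)·1 + (6)·y = 0
Row 2: (-30)·1 + (15)·y = 0
Solving gives y = 2.
Check: H·(1, 2) = (-2, -4) = -2·(1, 2).

2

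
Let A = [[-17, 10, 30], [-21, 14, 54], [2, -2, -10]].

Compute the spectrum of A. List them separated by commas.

The characteristic polynomial is p(μ) = det(μI - A).
Cofactor expansion gives p(μ) = μ^3 + 13μ^2 + 50μ + 56.
Try μ = -4: p(-4) = 0, so -4 is a root.
Dividing by (μ + 4) leaves μ^2 + 9μ + 14.
The quadratic factors as (μ + 7)·(μ + 2).
Eigenvalues: -7, -4, -2.

-7, -4, -2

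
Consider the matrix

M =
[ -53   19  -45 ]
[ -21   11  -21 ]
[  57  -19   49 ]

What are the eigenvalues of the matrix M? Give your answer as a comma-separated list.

Set up det(sI - M) = 0.
Expanding along the first row, p(s) = s^3 - 7s^2 - 76s + 352.
Rational-root test: s = -8 gives p(-8) = 0.
Dividing by (s + 8) leaves s^2 - 15s + 44.
The quadratic factors as (s - 4)·(s - 11).
Eigenvalues: -8, 4, 11.

-8, 4, 11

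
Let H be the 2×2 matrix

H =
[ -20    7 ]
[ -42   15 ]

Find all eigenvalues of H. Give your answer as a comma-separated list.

-6, 1

det(H - λI) = (-20 - λ)(15 - λ) - (7)·(-42) = λ^2 + 5λ - 6.
This factors as (λ + 6)·(λ - 1) = 0.
Eigenvalues: -6, 1.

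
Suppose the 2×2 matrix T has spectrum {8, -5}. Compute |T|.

-40

det(T) is the product of the eigenvalues: (8) · (-5) = -40.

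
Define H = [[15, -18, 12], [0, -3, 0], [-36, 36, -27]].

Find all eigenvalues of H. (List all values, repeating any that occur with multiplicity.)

Compute the characteristic polynomial p(lambda) = det(lambda·I - H).
Expanding the 3×3 determinant: p(lambda) = lambda^3 + 15·lambda^2 + 63·lambda + 81.
Rational-root test: lambda = -3 gives p(-3) = 0.
Factor out (lambda + 3): p(lambda) = (lambda + 3)·(lambda^2 + 12·lambda + 27).
The quadratic factors as (lambda + 9)·(lambda + 3).
Eigenvalues: -9, -3, -3.

-9, -3, -3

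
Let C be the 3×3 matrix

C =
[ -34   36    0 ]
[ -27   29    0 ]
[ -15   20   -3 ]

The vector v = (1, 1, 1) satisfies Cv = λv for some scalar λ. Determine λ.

2

Compute Cv: C·(1, 1, 1) = (2, 2, 2).
Since Cv = λv, compare component 1: 2 = λ·1, so λ = 2.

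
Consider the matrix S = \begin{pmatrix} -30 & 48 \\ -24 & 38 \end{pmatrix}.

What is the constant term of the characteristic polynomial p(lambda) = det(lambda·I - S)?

12

p(0) = det(0·I − S) = det(−S) = (−1)^2·det(S).
det(S) = 12, so p(0) = 12.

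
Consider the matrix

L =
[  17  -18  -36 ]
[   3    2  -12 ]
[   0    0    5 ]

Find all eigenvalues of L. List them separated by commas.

The characteristic polynomial is p(λ) = det(λI - L).
Cofactor expansion gives p(λ) = λ^3 - 24λ^2 + 183λ - 440.
Since p(5) = 0, λ = 5 is a root.
Factor out (λ - 5): p(λ) = (λ - 5)·(λ^2 - 19λ + 88).
The quadratic factors as (λ - 8)·(λ - 11).
Eigenvalues: 5, 8, 11.

5, 8, 11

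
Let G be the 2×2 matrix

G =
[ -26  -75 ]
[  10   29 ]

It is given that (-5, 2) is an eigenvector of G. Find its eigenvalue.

Compute Gv: G·(-5, 2) = (-20, 8).
Since Gv = λv, compare component 1: -20 = λ·-5, so λ = 4.

4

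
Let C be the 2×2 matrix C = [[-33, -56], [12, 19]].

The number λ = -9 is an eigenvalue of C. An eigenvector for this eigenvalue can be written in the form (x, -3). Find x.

We need (C + 9I)v = 0.
C + 9I = [[-24, -56], [12, 28]].
Row 1: (-24)·x + (-56)·-3 = 0
Row 2: (12)·x + (28)·-3 = 0
Solving gives x = 7.
Check: C·(7, -3) = (-63, 27) = -9·(7, -3).

7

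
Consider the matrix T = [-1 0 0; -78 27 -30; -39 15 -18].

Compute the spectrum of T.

Compute the characteristic polynomial p(λ) = det(λI - T).
Expanding the 3×3 determinant: p(λ) = λ^3 - 8λ^2 - 45λ - 36.
Since p(-1) = 0, λ = -1 is a root.
Factor out (λ + 1): p(λ) = (λ + 1)·(λ^2 - 9λ - 36).
The quadratic factors as (λ + 3)·(λ - 12).
Eigenvalues: -3, -1, 12.

-3, -1, 12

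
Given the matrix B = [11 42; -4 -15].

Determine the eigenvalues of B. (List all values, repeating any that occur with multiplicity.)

det(B - λI) = (11 - λ)(-15 - λ) - (42)·(-4) = λ^2 + 4λ + 3.
This factors as (λ + 3)·(λ + 1) = 0.
Eigenvalues: -3, -1.

-3, -1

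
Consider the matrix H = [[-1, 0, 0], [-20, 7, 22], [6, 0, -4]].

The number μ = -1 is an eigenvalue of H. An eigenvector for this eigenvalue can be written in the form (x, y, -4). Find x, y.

-2, 6

We need (H + 1I)v = 0.
H + 1I = [[0, 0, 0], [-20, 8, 22], [6, 0, -3]].
Row 1: (0)·x + (0)·y + (0)·-4 = 0
Row 2: (-20)·x + (8)·y + (22)·-4 = 0
Row 3: (6)·x + (0)·y + (-3)·-4 = 0
Solving gives x = -2, y = 6.
Check: H·(-2, 6, -4) = (2, -6, 4) = -1·(-2, 6, -4).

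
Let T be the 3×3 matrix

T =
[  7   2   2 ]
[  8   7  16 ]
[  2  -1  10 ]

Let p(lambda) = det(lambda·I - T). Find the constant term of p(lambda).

p(lambda) = lambda^3 - 24·lambda^2 + 185·lambda - 462.
The constant term is -462.

-462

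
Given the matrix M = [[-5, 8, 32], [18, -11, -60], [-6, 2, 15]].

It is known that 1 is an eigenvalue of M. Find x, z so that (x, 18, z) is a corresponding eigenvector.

We need (M - 1I)v = 0.
M - 1I = [[-6, 8, 32], [18, -12, -60], [-6, 2, 14]].
Row 1: (-6)·x + (8)·18 + (32)·z = 0
Row 2: (18)·x + (-12)·18 + (-60)·z = 0
Row 3: (-6)·x + (2)·18 + (14)·z = 0
Solving gives x = -8, z = -6.
Check: M·(-8, 18, -6) = (-8, 18, -6) = 1·(-8, 18, -6).

-8, -6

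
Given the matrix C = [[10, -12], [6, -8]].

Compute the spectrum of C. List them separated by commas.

det(C - sI) = (10 - s)(-8 - s) - (-12)·(6) = s^2 - 2s - 8.
This factors as (s + 2)·(s - 4) = 0.
Eigenvalues: -2, 4.

-2, 4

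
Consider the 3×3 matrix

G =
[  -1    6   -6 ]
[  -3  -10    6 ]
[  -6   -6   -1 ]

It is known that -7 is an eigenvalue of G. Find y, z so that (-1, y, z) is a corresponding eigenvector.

1, 0

We need (G + 7I)v = 0.
G + 7I = [[6, 6, -6], [-3, -3, 6], [-6, -6, 6]].
Row 1: (6)·-1 + (6)·y + (-6)·z = 0
Row 2: (-3)·-1 + (-3)·y + (6)·z = 0
Row 3: (-6)·-1 + (-6)·y + (6)·z = 0
Solving gives y = 1, z = 0.
Check: G·(-1, 1, 0) = (7, -7, 0) = -7·(-1, 1, 0).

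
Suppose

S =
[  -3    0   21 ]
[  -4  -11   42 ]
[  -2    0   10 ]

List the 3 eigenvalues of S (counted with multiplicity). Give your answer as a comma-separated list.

-11, 3, 4

The characteristic polynomial is p(λ) = det(λI - S).
Expanding along the first row, p(λ) = λ^3 + 4λ^2 - 65λ + 132.
Try λ = -11: p(-11) = 0, so -11 is a root.
Dividing by (λ + 11) leaves λ^2 - 7λ + 12.
The quadratic factors as (λ - 3)·(λ - 4).
Eigenvalues: -11, 3, 4.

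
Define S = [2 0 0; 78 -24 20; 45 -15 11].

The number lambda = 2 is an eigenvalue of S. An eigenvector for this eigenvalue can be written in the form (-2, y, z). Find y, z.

We need (S - 2I)v = 0.
S - 2I = [[0, 0, 0], [78, -26, 20], [45, -15, 9]].
Row 1: (0)·-2 + (0)·y + (0)·z = 0
Row 2: (78)·-2 + (-26)·y + (20)·z = 0
Row 3: (45)·-2 + (-15)·y + (9)·z = 0
Solving gives y = -6, z = 0.
Check: S·(-2, -6, 0) = (-4, -12, 0) = 2·(-2, -6, 0).

-6, 0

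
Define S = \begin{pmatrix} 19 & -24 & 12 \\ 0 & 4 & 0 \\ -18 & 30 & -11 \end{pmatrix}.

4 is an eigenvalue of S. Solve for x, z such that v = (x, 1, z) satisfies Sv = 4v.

0, 2

We need (S - 4I)v = 0.
S - 4I = [[15, -24, 12], [0, 0, 0], [-18, 30, -15]].
Row 1: (15)·x + (-24)·1 + (12)·z = 0
Row 2: (0)·x + (0)·1 + (0)·z = 0
Row 3: (-18)·x + (30)·1 + (-15)·z = 0
Solving gives x = 0, z = 2.
Check: S·(0, 1, 2) = (0, 4, 8) = 4·(0, 1, 2).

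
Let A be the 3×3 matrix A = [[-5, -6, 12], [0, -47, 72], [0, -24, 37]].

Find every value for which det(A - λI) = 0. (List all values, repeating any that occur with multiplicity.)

Set up det(μI - A) = 0.
Expanding along the first row, p(μ) = μ^3 + 15μ^2 + 39μ - 55.
Rational-root test: μ = 1 gives p(1) = 0.
Dividing by (μ - 1) leaves μ^2 + 16μ + 55.
The quadratic factors as (μ + 11)·(μ + 5).
Eigenvalues: -11, -5, 1.

-11, -5, 1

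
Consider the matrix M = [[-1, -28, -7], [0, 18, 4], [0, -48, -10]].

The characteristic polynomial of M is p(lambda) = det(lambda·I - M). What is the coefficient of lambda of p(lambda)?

4

p(lambda) = lambda^3 - 7·lambda^2 + 4·lambda + 12.
The coefficient of lambda is 4.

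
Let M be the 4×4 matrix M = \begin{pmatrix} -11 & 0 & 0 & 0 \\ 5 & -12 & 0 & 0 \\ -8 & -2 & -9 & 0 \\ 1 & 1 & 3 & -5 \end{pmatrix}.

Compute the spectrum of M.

M is lower triangular, so its eigenvalues are the diagonal entries.
Diagonal: -11, -12, -9, -5.

-12, -11, -9, -5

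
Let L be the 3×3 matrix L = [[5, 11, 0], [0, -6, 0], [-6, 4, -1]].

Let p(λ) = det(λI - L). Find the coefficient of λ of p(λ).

p(λ) = λ^3 + 2λ^2 - 29λ - 30.
The coefficient of λ is -29.

-29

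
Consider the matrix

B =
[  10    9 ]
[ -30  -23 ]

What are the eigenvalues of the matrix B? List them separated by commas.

-8, -5

det(B - tI) = (10 - t)(-23 - t) - (9)·(-30) = t^2 + 13t + 40.
This factors as (t + 8)·(t + 5) = 0.
Eigenvalues: -8, -5.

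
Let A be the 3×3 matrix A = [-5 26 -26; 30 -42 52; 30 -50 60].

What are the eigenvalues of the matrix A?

Compute the characteristic polynomial p(r) = det(rI - A).
Expanding the 3×3 determinant: p(r) = r^3 - 13r^2 - 10r + 400.
Rational-root test: r = 10 gives p(10) = 0.
Factor out (r - 10): p(r) = (r - 10)·(r^2 - 3r - 40).
The quadratic factors as (r + 5)·(r - 8).
Eigenvalues: -5, 8, 10.

-5, 8, 10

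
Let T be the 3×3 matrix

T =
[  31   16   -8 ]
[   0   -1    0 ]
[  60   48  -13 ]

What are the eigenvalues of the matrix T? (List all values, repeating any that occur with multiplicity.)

The characteristic polynomial is p(λ) = det(λI - T).
Cofactor expansion gives p(λ) = λ^3 - 17λ^2 + 59λ + 77.
Rational-root test: λ = 7 gives p(7) = 0.
Dividing by (λ - 7) leaves λ^2 - 10λ - 11.
The quadratic factors as (λ + 1)·(λ - 11).
Eigenvalues: -1, 7, 11.

-1, 7, 11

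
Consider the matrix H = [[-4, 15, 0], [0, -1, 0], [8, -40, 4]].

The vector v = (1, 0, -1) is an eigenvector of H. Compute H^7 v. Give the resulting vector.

First find the eigenvalue: Hv = (-4, 0, 4) = -4·(1, 0, -1), so λ = -4.
Then H^7 v = λ^7·v = (-4)^7·(1, 0, -1) = -16384·(1, 0, -1) = (-16384, 0, 16384).

(-16384, 0, 16384)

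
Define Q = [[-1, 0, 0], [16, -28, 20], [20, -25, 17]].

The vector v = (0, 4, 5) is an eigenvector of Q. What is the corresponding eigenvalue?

Compute Qv: Q·(0, 4, 5) = (0, -12, -15).
Since Qv = λv, compare component 2: -12 = λ·4, so λ = -3.

-3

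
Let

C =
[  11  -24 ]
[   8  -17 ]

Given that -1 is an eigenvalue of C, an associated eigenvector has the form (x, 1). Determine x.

We need (C + 1I)v = 0.
C + 1I = [[12, -24], [8, -16]].
Row 1: (12)·x + (-24)·1 = 0
Row 2: (8)·x + (-16)·1 = 0
Solving gives x = 2.
Check: C·(2, 1) = (-2, -1) = -1·(2, 1).

2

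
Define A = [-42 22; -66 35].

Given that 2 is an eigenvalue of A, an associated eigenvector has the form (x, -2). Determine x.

We need (A - 2I)v = 0.
A - 2I = [[-44, 22], [-66, 33]].
Row 1: (-44)·x + (22)·-2 = 0
Row 2: (-66)·x + (33)·-2 = 0
Solving gives x = -1.
Check: A·(-1, -2) = (-2, -4) = 2·(-1, -2).

-1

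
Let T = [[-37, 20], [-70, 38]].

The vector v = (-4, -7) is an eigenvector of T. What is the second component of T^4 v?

-112

First find the eigenvalue: Tv = (8, 14) = -2·(-4, -7), so λ = -2.
Then T^4 v = λ^4·v = (-2)^4·(-4, -7) = 16·(-4, -7) = (-64, -112).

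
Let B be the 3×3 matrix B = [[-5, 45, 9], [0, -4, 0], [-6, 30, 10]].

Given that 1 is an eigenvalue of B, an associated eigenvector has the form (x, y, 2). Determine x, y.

3, 0

We need (B - 1I)v = 0.
B - 1I = [[-6, 45, 9], [0, -5, 0], [-6, 30, 9]].
Row 1: (-6)·x + (45)·y + (9)·2 = 0
Row 2: (0)·x + (-5)·y + (0)·2 = 0
Row 3: (-6)·x + (30)·y + (9)·2 = 0
Solving gives x = 3, y = 0.
Check: B·(3, 0, 2) = (3, 0, 2) = 1·(3, 0, 2).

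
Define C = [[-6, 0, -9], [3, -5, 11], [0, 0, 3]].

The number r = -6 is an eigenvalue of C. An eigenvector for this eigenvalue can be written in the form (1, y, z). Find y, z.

We need (C + 6I)v = 0.
C + 6I = [[0, 0, -9], [3, 1, 11], [0, 0, 9]].
Row 1: (0)·1 + (0)·y + (-9)·z = 0
Row 2: (3)·1 + (1)·y + (11)·z = 0
Row 3: (0)·1 + (0)·y + (9)·z = 0
Solving gives y = -3, z = 0.
Check: C·(1, -3, 0) = (-6, 18, 0) = -6·(1, -3, 0).

-3, 0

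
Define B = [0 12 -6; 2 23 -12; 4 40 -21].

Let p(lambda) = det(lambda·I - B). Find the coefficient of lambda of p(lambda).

-3

p(lambda) = lambda^3 - 2·lambda^2 - 3·lambda.
The coefficient of lambda is -3.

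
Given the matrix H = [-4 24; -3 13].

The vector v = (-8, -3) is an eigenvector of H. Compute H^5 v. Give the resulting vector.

First find the eigenvalue: Hv = (-40, -15) = 5·(-8, -3), so λ = 5.
Then H^5 v = λ^5·v = 5^5·(-8, -3) = 3125·(-8, -3) = (-25000, -9375).

(-25000, -9375)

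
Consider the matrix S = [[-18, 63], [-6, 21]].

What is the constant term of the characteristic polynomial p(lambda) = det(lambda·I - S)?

0

p(0) = det(0·I − S) = det(−S) = (−1)^2·det(S).
det(S) = 0, so p(0) = 0.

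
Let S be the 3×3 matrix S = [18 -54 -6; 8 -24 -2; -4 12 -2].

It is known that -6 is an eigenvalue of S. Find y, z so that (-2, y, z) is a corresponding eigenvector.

-1, 1

We need (S + 6I)v = 0.
S + 6I = [[24, -54, -6], [8, -18, -2], [-4, 12, 4]].
Row 1: (24)·-2 + (-54)·y + (-6)·z = 0
Row 2: (8)·-2 + (-18)·y + (-2)·z = 0
Row 3: (-4)·-2 + (12)·y + (4)·z = 0
Solving gives y = -1, z = 1.
Check: S·(-2, -1, 1) = (12, 6, -6) = -6·(-2, -1, 1).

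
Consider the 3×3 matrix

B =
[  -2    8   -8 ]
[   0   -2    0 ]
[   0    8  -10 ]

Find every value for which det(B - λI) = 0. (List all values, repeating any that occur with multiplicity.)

The characteristic polynomial is p(t) = det(tI - B).
Expanding along the first row, p(t) = t^3 + 14t^2 + 44t + 40.
Rational-root test: t = -2 gives p(-2) = 0.
Dividing by (t + 2) leaves t^2 + 12t + 20.
The quadratic factors as (t + 10)·(t + 2).
Eigenvalues: -10, -2, -2.

-10, -2, -2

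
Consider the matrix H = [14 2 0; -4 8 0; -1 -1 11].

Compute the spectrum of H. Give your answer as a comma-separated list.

Set up det(tI - H) = 0.
Cofactor expansion gives p(t) = t^3 - 33t^2 + 362t - 1320.
Rational-root test: t = 10 gives p(10) = 0.
Dividing by (t - 10) leaves t^2 - 23t + 132.
The quadratic factors as (t - 11)·(t - 12).
Eigenvalues: 10, 11, 12.

10, 11, 12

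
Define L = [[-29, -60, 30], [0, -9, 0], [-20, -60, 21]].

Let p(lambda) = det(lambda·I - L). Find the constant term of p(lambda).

-81

p(lambda) = lambda^3 + 17·lambda^2 + 63·lambda - 81.
The constant term is -81.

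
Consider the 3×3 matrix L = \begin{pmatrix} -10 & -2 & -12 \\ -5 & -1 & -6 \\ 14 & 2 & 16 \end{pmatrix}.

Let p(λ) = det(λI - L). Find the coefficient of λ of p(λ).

p(λ) = λ^3 - 5λ^2 + 4λ.
The coefficient of λ is 4.

4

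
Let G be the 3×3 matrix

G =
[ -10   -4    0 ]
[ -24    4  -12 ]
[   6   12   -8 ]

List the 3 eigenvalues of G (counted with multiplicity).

Compute the characteristic polynomial p(t) = det(tI - G).
Expanding the 3×3 determinant: p(t) = t^3 + 14t^2 + 56t + 64.
Try t = -2: p(-2) = 0, so -2 is a root.
Factor out (t + 2): p(t) = (t + 2)·(t^2 + 12t + 32).
The quadratic factors as (t + 8)·(t + 4).
Eigenvalues: -8, -4, -2.

-8, -4, -2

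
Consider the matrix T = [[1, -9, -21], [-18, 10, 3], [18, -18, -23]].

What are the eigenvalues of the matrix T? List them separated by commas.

-8, -5, 1

Compute the characteristic polynomial p(s) = det(sI - T).
Cofactor expansion gives p(s) = s^3 + 12s^2 + 27s - 40.
Rational-root test: s = -5 gives p(-5) = 0.
Factor out (s + 5): p(s) = (s + 5)·(s^2 + 7s - 8).
The quadratic factors as (s + 8)·(s - 1).
Eigenvalues: -8, -5, 1.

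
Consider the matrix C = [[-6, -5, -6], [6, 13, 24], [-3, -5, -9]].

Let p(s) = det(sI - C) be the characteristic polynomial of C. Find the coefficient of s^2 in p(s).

The coefficient of s^2 of det(sI - C) is −trace(C).
trace(C) = (-6) + (13) + (-9) = -2, so the coefficient is 2.

2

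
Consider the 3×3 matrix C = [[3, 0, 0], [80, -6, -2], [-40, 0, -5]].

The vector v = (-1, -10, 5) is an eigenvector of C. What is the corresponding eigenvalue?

3

Compute Cv: C·(-1, -10, 5) = (-3, -30, 15).
Since Cv = λv, compare component 1: -3 = λ·-1, so λ = 3.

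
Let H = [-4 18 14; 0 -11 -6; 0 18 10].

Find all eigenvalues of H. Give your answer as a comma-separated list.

-4, -2, 1

Set up det(rI - H) = 0.
Expanding along the first row, p(r) = r^3 + 5r^2 + 2r - 8.
Since p(-4) = 0, r = -4 is a root.
Factor out (r + 4): p(r) = (r + 4)·(r^2 + r - 2).
The quadratic factors as (r + 2)·(r - 1).
Eigenvalues: -4, -2, 1.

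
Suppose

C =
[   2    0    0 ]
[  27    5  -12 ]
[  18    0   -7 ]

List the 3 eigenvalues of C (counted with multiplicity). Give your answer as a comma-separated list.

-7, 2, 5

Compute the characteristic polynomial p(lambda) = det(lambda·I - C).
Cofactor expansion gives p(lambda) = lambda^3 - 39·lambda + 70.
Since p(2) = 0, lambda = 2 is a root.
Dividing by (lambda - 2) leaves lambda^2 + 2·lambda - 35.
The quadratic factors as (lambda + 7)·(lambda - 5).
Eigenvalues: -7, 2, 5.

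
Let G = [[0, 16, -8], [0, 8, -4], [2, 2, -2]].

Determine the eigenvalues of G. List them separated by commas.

0, 2, 4

The characteristic polynomial is p(t) = det(tI - G).
Expanding the 3×3 determinant: p(t) = t^3 - 6t^2 + 8t.
Try t = 0: p(0) = 0, so 0 is a root.
Dividing by t leaves t^2 - 6t + 8.
The quadratic factors as (t - 2)·(t - 4).
Eigenvalues: 0, 2, 4.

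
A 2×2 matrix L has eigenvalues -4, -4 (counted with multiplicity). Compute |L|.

16

det(L) is the product of the eigenvalues: (-4) · (-4) = 16.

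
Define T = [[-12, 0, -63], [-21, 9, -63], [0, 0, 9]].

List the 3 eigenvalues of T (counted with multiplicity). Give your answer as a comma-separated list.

-12, 9, 9

Compute the characteristic polynomial p(μ) = det(μI - T).
Expanding along the first row, p(μ) = μ^3 - 6μ^2 - 135μ + 972.
Rational-root test: μ = -12 gives p(-12) = 0.
Dividing by (μ + 12) leaves μ^2 - 18μ + 81.
The quadratic factor is (μ - 9)^2.
Eigenvalues: -12, 9, 9.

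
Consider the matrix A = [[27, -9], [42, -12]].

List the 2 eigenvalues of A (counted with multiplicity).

6, 9

det(A - λI) = (27 - λ)(-12 - λ) - (-9)·(42) = λ^2 - 15λ + 54.
This factors as (λ - 6)·(λ - 9) = 0.
Eigenvalues: 6, 9.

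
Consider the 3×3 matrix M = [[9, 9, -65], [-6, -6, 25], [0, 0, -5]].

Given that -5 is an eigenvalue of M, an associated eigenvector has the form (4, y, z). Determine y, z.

We need (M + 5I)v = 0.
M + 5I = [[14, 9, -65], [-6, -1, 25], [0, 0, 0]].
Row 1: (14)·4 + (9)·y + (-65)·z = 0
Row 2: (-6)·4 + (-1)·y + (25)·z = 0
Row 3: (0)·4 + (0)·y + (0)·z = 0
Solving gives y = 1, z = 1.
Check: M·(4, 1, 1) = (-20, -5, -5) = -5·(4, 1, 1).

1, 1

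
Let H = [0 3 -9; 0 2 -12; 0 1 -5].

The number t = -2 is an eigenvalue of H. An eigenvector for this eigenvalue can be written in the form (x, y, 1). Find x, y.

We need (H + 2I)v = 0.
H + 2I = [[2, 3, -9], [0, 4, -12], [0, 1, -3]].
Row 1: (2)·x + (3)·y + (-9)·1 = 0
Row 2: (0)·x + (4)·y + (-12)·1 = 0
Row 3: (0)·x + (1)·y + (-3)·1 = 0
Solving gives x = 0, y = 3.
Check: H·(0, 3, 1) = (0, -6, -2) = -2·(0, 3, 1).

0, 3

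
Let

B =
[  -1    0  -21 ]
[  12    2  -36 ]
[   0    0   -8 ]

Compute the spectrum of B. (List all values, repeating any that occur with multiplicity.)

-8, -1, 2

The characteristic polynomial is p(t) = det(tI - B).
Expanding the 3×3 determinant: p(t) = t^3 + 7t^2 - 10t - 16.
Rational-root test: t = -1 gives p(-1) = 0.
Factor out (t + 1): p(t) = (t + 1)·(t^2 + 6t - 16).
The quadratic factors as (t + 8)·(t - 2).
Eigenvalues: -8, -1, 2.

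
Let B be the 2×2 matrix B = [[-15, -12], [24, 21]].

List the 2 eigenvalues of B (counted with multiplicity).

-3, 9

det(B - tI) = (-15 - t)(21 - t) - (-12)·(24) = t^2 - 6t - 27.
This factors as (t + 3)·(t - 9) = 0.
Eigenvalues: -3, 9.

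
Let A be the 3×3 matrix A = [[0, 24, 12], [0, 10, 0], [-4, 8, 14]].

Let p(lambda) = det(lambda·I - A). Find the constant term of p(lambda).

-480

p(lambda) = lambda^3 - 24·lambda^2 + 188·lambda - 480.
The constant term is -480.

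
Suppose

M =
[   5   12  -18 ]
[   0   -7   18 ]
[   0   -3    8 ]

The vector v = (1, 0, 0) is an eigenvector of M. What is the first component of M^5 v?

First find the eigenvalue: Mv = (5, 0, 0) = 5·(1, 0, 0), so λ = 5.
Then M^5 v = λ^5·v = 5^5·(1, 0, 0) = 3125·(1, 0, 0) = (3125, 0, 0).

3125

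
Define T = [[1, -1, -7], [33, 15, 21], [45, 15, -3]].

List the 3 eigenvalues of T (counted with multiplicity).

-3, 4, 12

Set up det(μI - T) = 0.
Expanding along the first row, p(μ) = μ^3 - 13μ^2 + 144.
Since p(-3) = 0, μ = -3 is a root.
Factor out (μ + 3): p(μ) = (μ + 3)·(μ^2 - 16μ + 48).
The quadratic factors as (μ - 4)·(μ - 12).
Eigenvalues: -3, 4, 12.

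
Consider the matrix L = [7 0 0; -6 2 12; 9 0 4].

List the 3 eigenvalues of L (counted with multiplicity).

2, 4, 7

Set up det(sI - L) = 0.
Expanding along the first row, p(s) = s^3 - 13s^2 + 50s - 56.
Try s = 4: p(4) = 0, so 4 is a root.
Factor out (s - 4): p(s) = (s - 4)·(s^2 - 9s + 14).
The quadratic factors as (s - 2)·(s - 7).
Eigenvalues: 2, 4, 7.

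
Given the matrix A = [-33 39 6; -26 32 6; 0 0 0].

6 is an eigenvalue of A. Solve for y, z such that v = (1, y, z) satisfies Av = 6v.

We need (A - 6I)v = 0.
A - 6I = [[-39, 39, 6], [-26, 26, 6], [0, 0, -6]].
Row 1: (-39)·1 + (39)·y + (6)·z = 0
Row 2: (-26)·1 + (26)·y + (6)·z = 0
Row 3: (0)·1 + (0)·y + (-6)·z = 0
Solving gives y = 1, z = 0.
Check: A·(1, 1, 0) = (6, 6, 0) = 6·(1, 1, 0).

1, 0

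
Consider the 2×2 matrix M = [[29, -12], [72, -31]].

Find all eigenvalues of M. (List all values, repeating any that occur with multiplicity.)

-7, 5

det(M - μI) = (29 - μ)(-31 - μ) - (-12)·(72) = μ^2 + 2μ - 35.
This factors as (μ + 7)·(μ - 5) = 0.
Eigenvalues: -7, 5.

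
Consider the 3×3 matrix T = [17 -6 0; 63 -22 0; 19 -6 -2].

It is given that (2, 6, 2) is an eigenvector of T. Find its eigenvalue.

-1

Compute Tv: T·(2, 6, 2) = (-2, -6, -2).
Since Tv = λv, compare component 1: -2 = λ·2, so λ = -1.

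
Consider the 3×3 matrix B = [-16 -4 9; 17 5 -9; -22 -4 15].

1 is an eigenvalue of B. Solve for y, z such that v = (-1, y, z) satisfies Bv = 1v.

2, -1

We need (B - 1I)v = 0.
B - 1I = [[-17, -4, 9], [17, 4, -9], [-22, -4, 14]].
Row 1: (-17)·-1 + (-4)·y + (9)·z = 0
Row 2: (17)·-1 + (4)·y + (-9)·z = 0
Row 3: (-22)·-1 + (-4)·y + (14)·z = 0
Solving gives y = 2, z = -1.
Check: B·(-1, 2, -1) = (-1, 2, -1) = 1·(-1, 2, -1).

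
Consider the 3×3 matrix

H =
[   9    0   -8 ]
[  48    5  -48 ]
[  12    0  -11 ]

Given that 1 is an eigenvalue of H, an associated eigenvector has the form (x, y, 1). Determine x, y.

We need (H - 1I)v = 0.
H - 1I = [[8, 0, -8], [48, 4, -48], [12, 0, -12]].
Row 1: (8)·x + (0)·y + (-8)·1 = 0
Row 2: (48)·x + (4)·y + (-48)·1 = 0
Row 3: (12)·x + (0)·y + (-12)·1 = 0
Solving gives x = 1, y = 0.
Check: H·(1, 0, 1) = (1, 0, 1) = 1·(1, 0, 1).

1, 0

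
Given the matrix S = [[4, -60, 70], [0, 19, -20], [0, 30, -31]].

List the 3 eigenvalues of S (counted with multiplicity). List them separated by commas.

-11, -1, 4

The characteristic polynomial is p(t) = det(tI - S).
Cofactor expansion gives p(t) = t^3 + 8t^2 - 37t - 44.
Rational-root test: t = 4 gives p(4) = 0.
Factor out (t - 4): p(t) = (t - 4)·(t^2 + 12t + 11).
The quadratic factors as (t + 11)·(t + 1).
Eigenvalues: -11, -1, 4.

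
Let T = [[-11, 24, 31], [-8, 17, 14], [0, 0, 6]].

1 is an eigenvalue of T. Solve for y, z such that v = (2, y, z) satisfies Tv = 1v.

1, 0

We need (T - 1I)v = 0.
T - 1I = [[-12, 24, 31], [-8, 16, 14], [0, 0, 5]].
Row 1: (-12)·2 + (24)·y + (31)·z = 0
Row 2: (-8)·2 + (16)·y + (14)·z = 0
Row 3: (0)·2 + (0)·y + (5)·z = 0
Solving gives y = 1, z = 0.
Check: T·(2, 1, 0) = (2, 1, 0) = 1·(2, 1, 0).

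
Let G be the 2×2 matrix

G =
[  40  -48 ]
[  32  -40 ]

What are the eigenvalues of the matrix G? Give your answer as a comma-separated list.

-8, 8

det(G - rI) = (40 - r)(-40 - r) - (-48)·(32) = r^2 - 64.
This factors as (r + 8)·(r - 8) = 0.
Eigenvalues: -8, 8.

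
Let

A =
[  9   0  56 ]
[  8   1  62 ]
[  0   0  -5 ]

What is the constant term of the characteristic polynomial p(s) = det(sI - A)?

p(0) = det(0·I − A) = det(−A) = (−1)^3·det(A).
det(A) = -45, so p(0) = 45.

45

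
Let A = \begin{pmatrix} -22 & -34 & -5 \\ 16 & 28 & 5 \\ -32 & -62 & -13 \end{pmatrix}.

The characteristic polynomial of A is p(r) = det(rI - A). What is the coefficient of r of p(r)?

p(r) = r^3 + 7r^2 - 36.
The coefficient of r is 0.

0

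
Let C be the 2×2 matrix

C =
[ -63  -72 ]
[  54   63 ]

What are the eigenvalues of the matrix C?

-9, 9

det(C - tI) = (-63 - t)(63 - t) - (-72)·(54) = t^2 - 81.
This factors as (t + 9)·(t - 9) = 0.
Eigenvalues: -9, 9.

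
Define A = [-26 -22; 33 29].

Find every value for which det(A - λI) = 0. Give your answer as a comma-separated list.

-4, 7

det(A - rI) = (-26 - r)(29 - r) - (-22)·(33) = r^2 - 3r - 28.
This factors as (r + 4)·(r - 7) = 0.
Eigenvalues: -4, 7.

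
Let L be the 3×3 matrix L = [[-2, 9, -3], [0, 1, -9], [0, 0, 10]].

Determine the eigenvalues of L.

-2, 1, 10

L is upper triangular, so its eigenvalues are the diagonal entries.
Diagonal: -2, 1, 10.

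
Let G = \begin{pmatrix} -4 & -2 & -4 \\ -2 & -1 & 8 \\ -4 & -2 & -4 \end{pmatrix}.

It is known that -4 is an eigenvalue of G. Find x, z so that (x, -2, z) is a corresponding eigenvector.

We need (G + 4I)v = 0.
G + 4I = [[0, -2, -4], [-2, 3, 8], [-4, -2, 0]].
Row 1: (0)·x + (-2)·-2 + (-4)·z = 0
Row 2: (-2)·x + (3)·-2 + (8)·z = 0
Row 3: (-4)·x + (-2)·-2 + (0)·z = 0
Solving gives x = 1, z = 1.
Check: G·(1, -2, 1) = (-4, 8, -4) = -4·(1, -2, 1).

1, 1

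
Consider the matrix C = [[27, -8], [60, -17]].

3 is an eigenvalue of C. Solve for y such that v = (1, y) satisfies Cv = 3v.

3

We need (C - 3I)v = 0.
C - 3I = [[24, -8], [60, -20]].
Row 1: (24)·1 + (-8)·y = 0
Row 2: (60)·1 + (-20)·y = 0
Solving gives y = 3.
Check: C·(1, 3) = (3, 9) = 3·(1, 3).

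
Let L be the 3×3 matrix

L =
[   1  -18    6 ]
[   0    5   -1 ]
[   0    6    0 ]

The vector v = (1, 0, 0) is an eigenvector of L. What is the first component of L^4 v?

First find the eigenvalue: Lv = (1, 0, 0) = 1·(1, 0, 0), so λ = 1.
Then L^4 v = λ^4·v = 1^4·(1, 0, 0) = 1·(1, 0, 0) = (1, 0, 0).

1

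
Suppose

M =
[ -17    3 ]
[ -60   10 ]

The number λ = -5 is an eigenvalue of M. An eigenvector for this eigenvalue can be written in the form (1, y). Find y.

4

We need (M + 5I)v = 0.
M + 5I = [[-12, 3], [-60, 15]].
Row 1: (-12)·1 + (3)·y = 0
Row 2: (-60)·1 + (15)·y = 0
Solving gives y = 4.
Check: M·(1, 4) = (-5, -20) = -5·(1, 4).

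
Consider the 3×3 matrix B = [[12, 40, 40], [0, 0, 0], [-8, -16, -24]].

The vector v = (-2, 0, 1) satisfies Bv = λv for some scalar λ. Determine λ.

Compute Bv: B·(-2, 0, 1) = (16, 0, -8).
Since Bv = λv, compare component 1: 16 = λ·-2, so λ = -8.

-8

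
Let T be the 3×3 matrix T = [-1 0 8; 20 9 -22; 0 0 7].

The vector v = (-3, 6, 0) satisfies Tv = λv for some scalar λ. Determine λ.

Compute Tv: T·(-3, 6, 0) = (3, -6, 0).
Since Tv = λv, compare component 1: 3 = λ·-3, so λ = -1.

-1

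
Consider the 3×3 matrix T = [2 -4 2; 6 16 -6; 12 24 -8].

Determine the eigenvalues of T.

2, 4, 4

The characteristic polynomial is p(t) = det(tI - T).
Cofactor expansion gives p(t) = t^3 - 10t^2 + 32t - 32.
Rational-root test: t = 2 gives p(2) = 0.
Dividing by (t - 2) leaves t^2 - 8t + 16.
The quadratic factor is (t - 4)^2.
Eigenvalues: 2, 4, 4.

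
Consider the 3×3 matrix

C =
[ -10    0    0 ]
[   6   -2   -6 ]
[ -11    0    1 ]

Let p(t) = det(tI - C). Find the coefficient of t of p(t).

8

p(t) = t^3 + 11t^2 + 8t - 20.
The coefficient of t is 8.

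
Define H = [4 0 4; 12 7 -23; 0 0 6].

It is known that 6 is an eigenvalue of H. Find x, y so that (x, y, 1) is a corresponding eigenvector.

2, -1

We need (H - 6I)v = 0.
H - 6I = [[-2, 0, 4], [12, 1, -23], [0, 0, 0]].
Row 1: (-2)·x + (0)·y + (4)·1 = 0
Row 2: (12)·x + (1)·y + (-23)·1 = 0
Row 3: (0)·x + (0)·y + (0)·1 = 0
Solving gives x = 2, y = -1.
Check: H·(2, -1, 1) = (12, -6, 6) = 6·(2, -1, 1).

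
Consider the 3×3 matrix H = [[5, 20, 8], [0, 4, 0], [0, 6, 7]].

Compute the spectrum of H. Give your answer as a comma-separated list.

The characteristic polynomial is p(lambda) = det(lambda·I - H).
Cofactor expansion gives p(lambda) = lambda^3 - 16·lambda^2 + 83·lambda - 140.
Since p(4) = 0, lambda = 4 is a root.
Factor out (lambda - 4): p(lambda) = (lambda - 4)·(lambda^2 - 12·lambda + 35).
The quadratic factors as (lambda - 5)·(lambda - 7).
Eigenvalues: 4, 5, 7.

4, 5, 7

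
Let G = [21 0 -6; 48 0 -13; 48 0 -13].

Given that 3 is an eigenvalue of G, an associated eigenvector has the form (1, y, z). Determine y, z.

3, 3

We need (G - 3I)v = 0.
G - 3I = [[18, 0, -6], [48, -3, -13], [48, 0, -16]].
Row 1: (18)·1 + (0)·y + (-6)·z = 0
Row 2: (48)·1 + (-3)·y + (-13)·z = 0
Row 3: (48)·1 + (0)·y + (-16)·z = 0
Solving gives y = 3, z = 3.
Check: G·(1, 3, 3) = (3, 9, 9) = 3·(1, 3, 3).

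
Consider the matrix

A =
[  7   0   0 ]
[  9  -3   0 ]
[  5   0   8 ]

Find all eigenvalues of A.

A is lower triangular, so its eigenvalues are the diagonal entries.
Diagonal: 7, -3, 8.

-3, 7, 8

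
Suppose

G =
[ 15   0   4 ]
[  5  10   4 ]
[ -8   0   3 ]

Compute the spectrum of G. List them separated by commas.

The characteristic polynomial is p(λ) = det(λI - G).
Cofactor expansion gives p(λ) = λ^3 - 28λ^2 + 257λ - 770.
Since p(7) = 0, λ = 7 is a root.
Factor out (λ - 7): p(λ) = (λ - 7)·(λ^2 - 21λ + 110).
The quadratic factors as (λ - 10)·(λ - 11).
Eigenvalues: 7, 10, 11.

7, 10, 11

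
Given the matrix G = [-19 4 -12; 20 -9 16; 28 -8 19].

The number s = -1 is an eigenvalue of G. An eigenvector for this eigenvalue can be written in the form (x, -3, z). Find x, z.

We need (G + 1I)v = 0.
G + 1I = [[-18, 4, -12], [20, -8, 16], [28, -8, 20]].
Row 1: (-18)·x + (4)·-3 + (-12)·z = 0
Row 2: (20)·x + (-8)·-3 + (16)·z = 0
Row 3: (28)·x + (-8)·-3 + (20)·z = 0
Solving gives x = 2, z = -4.
Check: G·(2, -3, -4) = (-2, 3, 4) = -1·(2, -3, -4).

2, -4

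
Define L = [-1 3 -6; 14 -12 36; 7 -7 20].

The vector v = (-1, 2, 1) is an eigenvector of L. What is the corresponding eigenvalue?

-1

Compute Lv: L·(-1, 2, 1) = (1, -2, -1).
Since Lv = λv, compare component 1: 1 = λ·-1, so λ = -1.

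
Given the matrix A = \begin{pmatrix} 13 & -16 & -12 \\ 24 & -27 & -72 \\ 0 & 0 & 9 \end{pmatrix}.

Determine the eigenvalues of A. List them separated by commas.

-11, -3, 9

Compute the characteristic polynomial p(r) = det(rI - A).
Cofactor expansion gives p(r) = r^3 + 5r^2 - 93r - 297.
Rational-root test: r = -3 gives p(-3) = 0.
Dividing by (r + 3) leaves r^2 + 2r - 99.
The quadratic factors as (r + 11)·(r - 9).
Eigenvalues: -11, -3, 9.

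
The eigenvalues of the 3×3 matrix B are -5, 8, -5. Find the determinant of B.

200

det(B) is the product of the eigenvalues: (-5) · (8) · (-5) = 200.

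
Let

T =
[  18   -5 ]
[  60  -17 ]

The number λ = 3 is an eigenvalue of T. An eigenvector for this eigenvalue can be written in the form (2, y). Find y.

6

We need (T - 3I)v = 0.
T - 3I = [[15, -5], [60, -20]].
Row 1: (15)·2 + (-5)·y = 0
Row 2: (60)·2 + (-20)·y = 0
Solving gives y = 6.
Check: T·(2, 6) = (6, 18) = 3·(2, 6).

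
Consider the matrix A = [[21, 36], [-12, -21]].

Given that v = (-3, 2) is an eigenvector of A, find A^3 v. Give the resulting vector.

(81, -54)

First find the eigenvalue: Av = (9, -6) = -3·(-3, 2), so λ = -3.
Then A^3 v = λ^3·v = (-3)^3·(-3, 2) = -27·(-3, 2) = (81, -54).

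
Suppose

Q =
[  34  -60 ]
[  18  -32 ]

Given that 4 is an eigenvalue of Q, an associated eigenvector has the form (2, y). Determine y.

1

We need (Q - 4I)v = 0.
Q - 4I = [[30, -60], [18, -36]].
Row 1: (30)·2 + (-60)·y = 0
Row 2: (18)·2 + (-36)·y = 0
Solving gives y = 1.
Check: Q·(2, 1) = (8, 4) = 4·(2, 1).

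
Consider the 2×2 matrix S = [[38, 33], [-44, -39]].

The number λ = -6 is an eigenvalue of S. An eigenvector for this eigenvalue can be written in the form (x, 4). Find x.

-3

We need (S + 6I)v = 0.
S + 6I = [[44, 33], [-44, -33]].
Row 1: (44)·x + (33)·4 = 0
Row 2: (-44)·x + (-33)·4 = 0
Solving gives x = -3.
Check: S·(-3, 4) = (18, -24) = -6·(-3, 4).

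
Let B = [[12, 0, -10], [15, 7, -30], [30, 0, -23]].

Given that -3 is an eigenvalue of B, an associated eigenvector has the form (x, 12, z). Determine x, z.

4, 6

We need (B + 3I)v = 0.
B + 3I = [[15, 0, -10], [15, 10, -30], [30, 0, -20]].
Row 1: (15)·x + (0)·12 + (-10)·z = 0
Row 2: (15)·x + (10)·12 + (-30)·z = 0
Row 3: (30)·x + (0)·12 + (-20)·z = 0
Solving gives x = 4, z = 6.
Check: B·(4, 12, 6) = (-12, -36, -18) = -3·(4, 12, 6).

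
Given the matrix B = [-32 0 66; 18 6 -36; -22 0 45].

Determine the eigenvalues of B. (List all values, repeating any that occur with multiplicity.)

1, 6, 12

Compute the characteristic polynomial p(t) = det(tI - B).
Expanding along the first row, p(t) = t^3 - 19t^2 + 90t - 72.
Try t = 1: p(1) = 0, so 1 is a root.
Dividing by (t - 1) leaves t^2 - 18t + 72.
The quadratic factors as (t - 6)·(t - 12).
Eigenvalues: 1, 6, 12.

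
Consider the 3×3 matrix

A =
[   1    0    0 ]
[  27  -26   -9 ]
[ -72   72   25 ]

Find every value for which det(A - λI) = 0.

-2, 1, 1

Compute the characteristic polynomial p(s) = det(sI - A).
Expanding the 3×3 determinant: p(s) = s^3 - 3s + 2.
Since p(1) = 0, s = 1 is a root.
Factor out (s - 1): p(s) = (s - 1)·(s^2 + s - 2).
The quadratic factors as (s + 2)·(s - 1).
Eigenvalues: -2, 1, 1.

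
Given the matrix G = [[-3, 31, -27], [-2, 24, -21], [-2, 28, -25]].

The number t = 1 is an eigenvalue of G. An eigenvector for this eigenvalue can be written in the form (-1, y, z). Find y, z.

We need (G - 1I)v = 0.
G - 1I = [[-4, 31, -27], [-2, 23, -21], [-2, 28, -26]].
Row 1: (-4)·-1 + (31)·y + (-27)·z = 0
Row 2: (-2)·-1 + (23)·y + (-21)·z = 0
Row 3: (-2)·-1 + (28)·y + (-26)·z = 0
Solving gives y = -1, z = -1.
Check: G·(-1, -1, -1) = (-1, -1, -1) = 1·(-1, -1, -1).

-1, -1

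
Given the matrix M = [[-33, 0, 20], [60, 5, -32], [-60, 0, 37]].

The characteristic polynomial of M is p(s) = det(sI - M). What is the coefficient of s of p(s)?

-1

p(s) = s^3 - 9s^2 - s + 105.
The coefficient of s is -1.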